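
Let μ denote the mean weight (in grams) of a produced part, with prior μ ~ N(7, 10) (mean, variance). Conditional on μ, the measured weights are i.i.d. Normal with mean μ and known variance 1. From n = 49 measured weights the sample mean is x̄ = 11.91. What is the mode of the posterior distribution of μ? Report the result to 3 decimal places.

μ̂_MAP = 11.900

n = 49, x̄ = 11.91.
For a Normal prior and Normal likelihood with known variance, the posterior is Normal; its mode equals its mean, the precision-weighted average.
Prior precision 1/σ₀² = 1/10 = 0.1; data precision n/σ² = 49/1 = 49.
μ̂ = (0.1·7 + 49·11.91) / (0.1 + 49) = 584.29/49.1 = 11.900.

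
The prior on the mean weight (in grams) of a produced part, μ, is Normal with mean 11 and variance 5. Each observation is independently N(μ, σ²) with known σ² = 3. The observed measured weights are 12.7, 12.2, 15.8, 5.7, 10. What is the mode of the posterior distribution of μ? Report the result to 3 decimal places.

μ̂_MAP = 11.250

n = 5; x̄ = (12.7 + 12.2 + 15.8 + 5.7 + 10)/5 = 56.4/5 = 11.28.
For a Normal prior and Normal likelihood with known variance, the posterior is Normal; its mode equals its mean, the precision-weighted average.
Prior precision 1/σ₀² = 1/5 = 0.2; data precision n/σ² = 5/3.
μ̂ = (0.2·11 + (5/3)·11.28) / (0.2 + 5/3) = 21/(28/15) = 11.250.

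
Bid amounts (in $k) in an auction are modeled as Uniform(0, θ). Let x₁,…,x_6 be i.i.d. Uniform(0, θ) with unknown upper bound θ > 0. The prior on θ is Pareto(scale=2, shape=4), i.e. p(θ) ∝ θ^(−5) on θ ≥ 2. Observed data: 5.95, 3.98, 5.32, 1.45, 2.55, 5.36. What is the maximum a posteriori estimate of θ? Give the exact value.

θ̂_MAP = 5.95

The Uniform(0, θ) likelihood is θ^(−n) for θ ≥ max(xᵢ), zero otherwise. Here max(xᵢ) = 5.95.
Posterior ∝ θ^(−5) · θ^(−6) = θ^(−11) on θ ≥ max(2, 5.95) = 5.95.
This density is strictly decreasing in θ, so the posterior mode lies at the lower boundary of the support.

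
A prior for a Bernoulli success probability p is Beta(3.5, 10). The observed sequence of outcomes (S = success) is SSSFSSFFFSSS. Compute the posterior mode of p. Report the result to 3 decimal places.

Prior: Beta(3.5, 10).
Data: 8 successes in 12 trials (from the sequence). The binomial likelihood contributes p^8(1−p)^4, so the posterior is Beta(3.5+8, 10+4) = Beta(11.5, 14).
For Beta(a, b) with a, b > 1 the mode is (a−1)/(a+b−2) = 10.5/23.5 ≈ 0.447.

p̂_MAP = 0.447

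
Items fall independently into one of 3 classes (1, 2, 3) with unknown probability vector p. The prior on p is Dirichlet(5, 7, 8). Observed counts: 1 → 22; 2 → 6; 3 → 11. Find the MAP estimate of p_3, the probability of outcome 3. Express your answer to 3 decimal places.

MAP estimate: 0.321

The posterior is Dirichlet(αᵢ + nᵢ) = Dirichlet(27, 13, 19).
For a Dirichlet(a₁,…,a_K) with all aᵢ > 1, the mode has j-th component (aⱼ − 1)/(Σaᵢ − K).
Here Σaᵢ = 59 and K = 3, so p_3 = (19 − 1)/(59 − 3) = 18/56 ≈ 0.321.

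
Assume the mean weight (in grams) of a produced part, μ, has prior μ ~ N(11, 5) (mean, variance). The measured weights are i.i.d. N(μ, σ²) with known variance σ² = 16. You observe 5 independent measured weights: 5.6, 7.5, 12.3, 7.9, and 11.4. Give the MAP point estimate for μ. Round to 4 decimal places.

μ̂_MAP = 9.7439

n = 5; x̄ = (5.6 + 7.5 + 12.3 + 7.9 + 11.4)/5 = 44.7/5 = 8.94.
For a Normal prior and Normal likelihood with known variance, the posterior is Normal; its mode equals its mean, the precision-weighted average.
Prior precision 1/σ₀² = 1/5 = 0.2; data precision n/σ² = 5/16 = 0.3125.
μ̂ = (0.2·11 + 0.3125·8.94) / (0.2 + 0.3125) = 4.99375/0.5125 = 799/82 ≈ 9.7439.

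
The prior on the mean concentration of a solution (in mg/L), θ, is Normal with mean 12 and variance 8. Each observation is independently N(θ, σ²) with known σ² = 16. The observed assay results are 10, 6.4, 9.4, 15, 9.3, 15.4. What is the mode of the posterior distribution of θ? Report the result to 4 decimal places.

n = 6; x̄ = (10 + 6.4 + 9.4 + 15 + 9.3 + 15.4)/6 = 65.5/6 = 131/12 ≈ 10.9167.
For a Normal prior and Normal likelihood with known variance, the posterior is Normal; its mode equals its mean, the precision-weighted average.
Prior precision 1/σ₀² = 1/8 = 0.125; data precision n/σ² = 6/16 = 0.375.
θ̂ = (0.125·12 + 0.375·(131/12)) / (0.125 + 0.375) = 5.59375/0.5 = 11.1875.

θ̂_MAP = 11.1875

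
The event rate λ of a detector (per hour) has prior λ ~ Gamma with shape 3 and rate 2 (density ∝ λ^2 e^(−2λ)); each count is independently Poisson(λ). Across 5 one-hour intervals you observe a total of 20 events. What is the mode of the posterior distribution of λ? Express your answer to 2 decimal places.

λ̂_MAP = 3.14

Σxᵢ = 20, n = 5.
Posterior ∝ λ^2e^(−2λ) · λ^20e^(−5λ) = λ^22e^(−7λ), i.e. Gamma(shape=23, rate=7).
The mode of a Gamma(a, b) with a ≥ 1 (shape–rate) is (a−1)/b = 22/7 ≈ 3.14.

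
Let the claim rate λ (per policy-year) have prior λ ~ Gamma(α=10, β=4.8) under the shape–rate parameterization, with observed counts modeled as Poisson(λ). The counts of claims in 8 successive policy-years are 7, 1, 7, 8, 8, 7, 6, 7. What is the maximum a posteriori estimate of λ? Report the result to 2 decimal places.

Σxᵢ = 7+1+7+8+8+7+6+7 = 51, with n = 8.
Posterior ∝ λ^9e^(−4.8λ) · λ^51e^(−8λ) = λ^60e^(−12.8λ), i.e. Gamma(shape=61, rate=12.8).
The mode of a Gamma(a, b) with a ≥ 1 (shape–rate) is (a−1)/b = 60/12.8 ≈ 4.69.

λ̂_MAP = 4.69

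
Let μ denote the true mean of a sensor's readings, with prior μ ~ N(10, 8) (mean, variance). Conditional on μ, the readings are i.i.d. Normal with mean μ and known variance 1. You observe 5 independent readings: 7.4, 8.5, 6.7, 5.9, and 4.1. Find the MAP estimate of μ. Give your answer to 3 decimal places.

μ̂_MAP = 6.605

n = 5; x̄ = (7.4 + 8.5 + 6.7 + 5.9 + 4.1)/5 = 32.6/5 = 6.52.
For a Normal prior and Normal likelihood with known variance, the posterior is Normal; its mode equals its mean, the precision-weighted average.
Prior precision 1/σ₀² = 1/8 = 0.125; data precision n/σ² = 5/1 = 5.
μ̂ = (0.125·10 + 5·6.52) / (0.125 + 5) = 33.85/5.125 = 1354/205 ≈ 6.605.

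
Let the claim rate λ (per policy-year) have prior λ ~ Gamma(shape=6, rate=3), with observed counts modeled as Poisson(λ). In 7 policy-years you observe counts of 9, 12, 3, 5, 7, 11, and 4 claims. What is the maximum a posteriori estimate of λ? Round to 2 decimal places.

λ̂_MAP = 5.60

Σxᵢ = 9+12+3+5+7+11+4 = 51, with n = 7.
Posterior ∝ λ^5e^(−3λ) · λ^51e^(−7λ) = λ^56e^(−10λ), i.e. Gamma(shape=57, rate=10).
The mode of a Gamma(a, b) with a ≥ 1 (shape–rate) is (a−1)/b = 56/10 ≈ 5.60.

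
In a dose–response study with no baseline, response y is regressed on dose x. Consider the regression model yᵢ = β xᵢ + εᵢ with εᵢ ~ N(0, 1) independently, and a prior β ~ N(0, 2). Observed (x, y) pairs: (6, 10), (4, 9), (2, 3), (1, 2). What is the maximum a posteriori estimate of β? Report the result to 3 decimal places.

log p(β | y) = −Σ(yᵢ − βxᵢ)²/(2·1) − β²/(2·2) + const.
Setting the derivative to zero: Σxᵢ(yᵢ − βxᵢ)/1 − β/2 = 0, so β = Σxᵢyᵢ / (Σxᵢ² + σ²/τ²).
Σxᵢyᵢ = 6·10 + 4·9 + 2·3 + 1·2 = 104; Σxᵢ² = 57; σ²/τ² = 0.5.
β̂_MAP = 104 / (57 + 0.5) = 104/57.5 ≈ 1.809.

β̂_MAP = 1.809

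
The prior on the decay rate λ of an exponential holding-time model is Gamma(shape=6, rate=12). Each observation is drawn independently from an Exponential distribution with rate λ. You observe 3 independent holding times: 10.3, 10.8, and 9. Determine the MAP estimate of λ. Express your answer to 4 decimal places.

λ̂_MAP = 0.1900

The Exponential(rate=λ) likelihood is ∝ λ^n e^(−λΣtᵢ). Here n = 3 and Σtᵢ = 10.3 + 10.8 + 9 = 30.1.
Posterior ∝ λ^5e^(−12λ) · λ^3e^(−30.1λ) = λ^8e^(−42.1λ), i.e. Gamma(9, 42.1).
Mode = (a−1)/b = 8/42.1 ≈ 0.1900.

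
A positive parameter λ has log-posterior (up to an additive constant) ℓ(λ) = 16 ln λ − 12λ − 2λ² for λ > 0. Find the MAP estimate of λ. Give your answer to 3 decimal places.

λ̂_MAP = 1.000

ℓ'(λ) = 16/λ − 12 − 4λ. Setting this to zero and multiplying by λ: 4λ² + 12λ − 16 = 0.
λ = (−12 + √(12² + 4·4·16)) / (2·4) = (−12 + √400) / 8 = (−12 + 20)/8 = 1.
ℓ''(λ) = −16/λ² − 4 < 0, confirming a maximum.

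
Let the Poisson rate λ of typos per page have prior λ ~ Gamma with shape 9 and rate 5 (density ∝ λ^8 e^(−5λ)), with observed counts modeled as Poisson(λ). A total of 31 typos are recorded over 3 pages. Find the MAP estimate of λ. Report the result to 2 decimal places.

λ̂_MAP = 4.88

Σxᵢ = 31, n = 3.
Posterior ∝ λ^8e^(−5λ) · λ^31e^(−3λ) = λ^39e^(−8λ), i.e. Gamma(shape=40, rate=8).
The mode of a Gamma(a, b) with a ≥ 1 (shape–rate) is (a−1)/b = 39/8 ≈ 4.88.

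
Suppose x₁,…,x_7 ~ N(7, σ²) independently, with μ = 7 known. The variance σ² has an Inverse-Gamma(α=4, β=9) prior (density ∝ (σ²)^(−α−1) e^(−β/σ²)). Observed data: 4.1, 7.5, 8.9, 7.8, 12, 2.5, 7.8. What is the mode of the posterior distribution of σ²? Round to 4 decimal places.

σ̂²_MAP = 4.5176

Sum of squared deviations about the known mean: SS = (4.1−7)² + (7.5−7)² + (8.9−7)² + (7.8−7)² + (12−7)² + (2.5−7)² + (7.8−7)² = 58.8.
The Normal likelihood contributes (σ²)^(−n/2) exp(−SS/(2σ²)), so the posterior is Inverse-Gamma(α + n/2, β + SS/2) = Inverse-Gamma(7.5, 38.4).
The mode of Inverse-Gamma(a, b) is b/(a+1) = 38.4/8.5 ≈ 4.5176.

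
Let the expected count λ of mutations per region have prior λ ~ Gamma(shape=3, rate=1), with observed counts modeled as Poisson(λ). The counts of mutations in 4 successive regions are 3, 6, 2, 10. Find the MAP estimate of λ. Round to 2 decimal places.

Σxᵢ = 3+6+2+10 = 21, with n = 4.
Posterior ∝ λ^2e^(−1λ) · λ^21e^(−4λ) = λ^23e^(−5λ), i.e. Gamma(shape=24, rate=5).
The mode of a Gamma(a, b) with a ≥ 1 (shape–rate) is (a−1)/b = 23/5 ≈ 4.60.

λ̂_MAP = 4.60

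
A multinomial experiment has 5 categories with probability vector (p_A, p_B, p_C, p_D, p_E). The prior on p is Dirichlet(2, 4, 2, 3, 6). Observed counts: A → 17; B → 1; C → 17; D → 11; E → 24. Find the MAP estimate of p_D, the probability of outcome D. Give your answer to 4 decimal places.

The posterior is Dirichlet(αᵢ + nᵢ) = Dirichlet(19, 5, 19, 14, 30).
For a Dirichlet(a₁,…,a_K) with all aᵢ > 1, the mode has j-th component (aⱼ − 1)/(Σaᵢ − K).
Here Σaᵢ = 87 and K = 5, so p_D = (14 − 1)/(87 − 5) = 13/82 ≈ 0.1585.

MAP estimate of p_D = 0.1585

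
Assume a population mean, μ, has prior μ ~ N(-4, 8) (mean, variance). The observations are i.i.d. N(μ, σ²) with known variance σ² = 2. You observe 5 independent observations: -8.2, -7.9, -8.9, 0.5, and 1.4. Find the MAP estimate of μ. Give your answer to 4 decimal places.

n = 5; x̄ = ((-8.2) + (-7.9) + (-8.9) + 0.5 + 1.4)/5 = -23.1/5 = -4.62.
For a Normal prior and Normal likelihood with known variance, the posterior is Normal; its mode equals its mean, the precision-weighted average.
Prior precision 1/σ₀² = 1/8 = 0.125; data precision n/σ² = 5/2 = 2.5.
μ̂ = (0.125·(-4) + 2.5·(-4.62)) / (0.125 + 2.5) = (-12.05)/2.625 = -482/105 ≈ -4.5905.

μ̂_MAP = -4.5905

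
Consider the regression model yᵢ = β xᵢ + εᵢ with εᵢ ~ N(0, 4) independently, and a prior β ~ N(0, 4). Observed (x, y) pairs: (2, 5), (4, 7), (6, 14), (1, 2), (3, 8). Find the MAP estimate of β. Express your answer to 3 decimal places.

log p(β | y) = −Σ(yᵢ − βxᵢ)²/(2·4) − β²/(2·4) + const.
Setting the derivative to zero: Σxᵢ(yᵢ − βxᵢ)/4 − β/4 = 0, so β = Σxᵢyᵢ / (Σxᵢ² + σ²/τ²).
Σxᵢyᵢ = 2·5 + 4·7 + 6·14 + 1·2 + 3·8 = 148; Σxᵢ² = 66; σ²/τ² = 1.
β̂_MAP = 148 / (66 + 1) = 148/67 ≈ 2.209.

β̂_MAP = 2.209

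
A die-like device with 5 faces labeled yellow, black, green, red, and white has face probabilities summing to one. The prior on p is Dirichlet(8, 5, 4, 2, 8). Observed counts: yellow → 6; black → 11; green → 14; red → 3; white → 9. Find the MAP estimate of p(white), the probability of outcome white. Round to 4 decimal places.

The posterior is Dirichlet(αᵢ + nᵢ) = Dirichlet(14, 16, 18, 5, 17).
For a Dirichlet(a₁,…,a_K) with all aᵢ > 1, the mode has j-th component (aⱼ − 1)/(Σaᵢ − K).
Here Σaᵢ = 70 and K = 5, so p(white) = (17 − 1)/(70 − 5) = 16/65 ≈ 0.2462.

MAP estimate of p(white) = 0.2462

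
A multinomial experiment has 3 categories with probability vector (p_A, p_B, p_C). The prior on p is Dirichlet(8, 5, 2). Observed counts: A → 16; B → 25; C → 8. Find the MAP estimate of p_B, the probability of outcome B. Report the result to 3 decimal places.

MAP estimate of p_B = 0.475

The posterior is Dirichlet(αᵢ + nᵢ) = Dirichlet(24, 30, 10).
For a Dirichlet(a₁,…,a_K) with all aᵢ > 1, the mode has j-th component (aⱼ − 1)/(Σaᵢ − K).
Here Σaᵢ = 64 and K = 3, so p_B = (30 − 1)/(64 − 3) = 29/61 ≈ 0.475.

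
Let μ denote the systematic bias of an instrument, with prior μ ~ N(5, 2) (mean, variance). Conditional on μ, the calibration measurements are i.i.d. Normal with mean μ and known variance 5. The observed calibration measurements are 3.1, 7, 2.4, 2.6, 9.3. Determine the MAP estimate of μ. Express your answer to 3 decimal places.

μ̂_MAP = 4.920

n = 5; x̄ = (3.1 + 7 + 2.4 + 2.6 + 9.3)/5 = 24.4/5 = 4.88.
For a Normal prior and Normal likelihood with known variance, the posterior is Normal; its mode equals its mean, the precision-weighted average.
Prior precision 1/σ₀² = 1/2 = 0.5; data precision n/σ² = 5/5 = 1.
μ̂ = (0.5·5 + 1·4.88) / (0.5 + 1) = 7.38/1.5 = 4.920.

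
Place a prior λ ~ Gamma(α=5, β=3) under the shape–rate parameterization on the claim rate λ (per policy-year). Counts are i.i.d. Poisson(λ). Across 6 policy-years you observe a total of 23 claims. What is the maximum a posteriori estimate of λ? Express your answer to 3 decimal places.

Σxᵢ = 23, n = 6.
Posterior ∝ λ^4e^(−3λ) · λ^23e^(−6λ) = λ^27e^(−9λ), i.e. Gamma(shape=28, rate=9).
The mode of a Gamma(a, b) with a ≥ 1 (shape–rate) is (a−1)/b = 27/9 ≈ 3.000.

λ̂_MAP = 3.000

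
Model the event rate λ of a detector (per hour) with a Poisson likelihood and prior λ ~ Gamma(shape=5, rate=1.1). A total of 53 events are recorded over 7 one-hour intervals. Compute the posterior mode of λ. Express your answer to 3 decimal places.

λ̂_MAP = 7.037

Σxᵢ = 53, n = 7.
Posterior ∝ λ^4e^(−1.1λ) · λ^53e^(−7λ) = λ^57e^(−8.1λ), i.e. Gamma(shape=58, rate=8.1).
The mode of a Gamma(a, b) with a ≥ 1 (shape–rate) is (a−1)/b = 57/8.1 ≈ 7.037.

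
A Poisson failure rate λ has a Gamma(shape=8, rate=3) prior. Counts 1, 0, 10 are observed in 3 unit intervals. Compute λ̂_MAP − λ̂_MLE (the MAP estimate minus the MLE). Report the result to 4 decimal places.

MAP − MLE = -0.6667

Σxᵢ = 11. Posterior is Gamma(19, 6); MAP = (19−1)/6 = 18/6 ≈ 3.00000.
MLE = x̄ = 11/3 ≈ 3.66667.
Difference = 18/6 − 11/3 = -2/3 ≈ -0.6667.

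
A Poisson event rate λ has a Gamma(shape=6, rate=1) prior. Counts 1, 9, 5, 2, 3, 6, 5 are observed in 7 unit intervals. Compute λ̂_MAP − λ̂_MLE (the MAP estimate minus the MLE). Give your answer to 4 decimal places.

MAP − MLE = 0.0714

Σxᵢ = 31. Posterior is Gamma(37, 8); MAP = (37−1)/8 = 36/8 ≈ 4.50000.
MLE = x̄ = 31/7 ≈ 4.42857.
Difference = 36/8 − 31/7 = 1/14 ≈ 0.0714.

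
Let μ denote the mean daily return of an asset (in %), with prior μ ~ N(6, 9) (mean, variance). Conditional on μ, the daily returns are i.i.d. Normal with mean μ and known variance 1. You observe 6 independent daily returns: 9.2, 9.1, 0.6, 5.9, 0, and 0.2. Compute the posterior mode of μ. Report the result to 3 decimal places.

μ̂_MAP = 4.200

n = 6; x̄ = (9.2 + 9.1 + 0.6 + 5.9 + 0 + 0.2)/6 = 25/6 = 25/6 ≈ 4.1667.
For a Normal prior and Normal likelihood with known variance, the posterior is Normal; its mode equals its mean, the precision-weighted average.
Prior precision 1/σ₀² = 1/9; data precision n/σ² = 6/1 = 6.
μ̂ = ((1/9)·6 + 6·(25/6)) / (1/9 + 6) = (77/3)/(55/9) = 4.200.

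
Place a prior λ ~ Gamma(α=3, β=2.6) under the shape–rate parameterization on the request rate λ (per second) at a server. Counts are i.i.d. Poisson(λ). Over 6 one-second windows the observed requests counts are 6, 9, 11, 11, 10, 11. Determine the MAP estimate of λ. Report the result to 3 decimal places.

Σxᵢ = 6+9+11+11+10+11 = 58, with n = 6.
Posterior ∝ λ^2e^(−2.6λ) · λ^58e^(−6λ) = λ^60e^(−8.6λ), i.e. Gamma(shape=61, rate=8.6).
The mode of a Gamma(a, b) with a ≥ 1 (shape–rate) is (a−1)/b = 60/8.6 ≈ 6.977.

λ̂_MAP = 6.977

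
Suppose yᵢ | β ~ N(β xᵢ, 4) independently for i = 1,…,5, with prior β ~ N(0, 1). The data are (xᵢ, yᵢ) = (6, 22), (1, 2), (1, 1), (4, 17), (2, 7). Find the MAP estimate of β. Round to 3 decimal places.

log p(β | y) = −Σ(yᵢ − βxᵢ)²/(2·4) − β²/(2·1) + const.
Setting the derivative to zero: Σxᵢ(yᵢ − βxᵢ)/4 − β/1 = 0, so β = Σxᵢyᵢ / (Σxᵢ² + σ²/τ²).
Σxᵢyᵢ = 6·22 + 1·2 + 1·1 + 4·17 + 2·7 = 217; Σxᵢ² = 58; σ²/τ² = 4.
β̂_MAP = 217 / (58 + 4) = 217/62 ≈ 3.500.

β̂_MAP = 3.500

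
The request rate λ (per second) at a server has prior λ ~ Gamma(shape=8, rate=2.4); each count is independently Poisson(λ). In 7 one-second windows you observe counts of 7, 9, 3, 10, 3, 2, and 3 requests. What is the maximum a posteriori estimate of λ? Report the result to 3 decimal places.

Σxᵢ = 7+9+3+10+3+2+3 = 37, with n = 7.
Posterior ∝ λ^7e^(−2.4λ) · λ^37e^(−7λ) = λ^44e^(−9.4λ), i.e. Gamma(shape=45, rate=9.4).
The mode of a Gamma(a, b) with a ≥ 1 (shape–rate) is (a−1)/b = 44/9.4 ≈ 4.681.

λ̂_MAP = 4.681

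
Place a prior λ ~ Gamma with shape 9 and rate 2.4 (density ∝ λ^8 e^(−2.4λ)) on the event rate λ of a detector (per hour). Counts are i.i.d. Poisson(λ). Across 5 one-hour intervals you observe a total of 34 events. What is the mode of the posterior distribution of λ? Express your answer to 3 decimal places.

Σxᵢ = 34, n = 5.
Posterior ∝ λ^8e^(−2.4λ) · λ^34e^(−5λ) = λ^42e^(−7.4λ), i.e. Gamma(shape=43, rate=7.4).
The mode of a Gamma(a, b) with a ≥ 1 (shape–rate) is (a−1)/b = 42/7.4 ≈ 5.676.

λ̂_MAP = 5.676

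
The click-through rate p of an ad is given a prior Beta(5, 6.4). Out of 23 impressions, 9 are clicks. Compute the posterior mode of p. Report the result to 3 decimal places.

p̂_MAP = 0.401

Prior: Beta(5, 6.4).
Data: 9 successes in 23 trials. The binomial likelihood contributes p^9(1−p)^14, so the posterior is Beta(5+9, 6.4+14) = Beta(14, 20.4).
For Beta(a, b) with a, b > 1 the mode is (a−1)/(a+b−2) = 13/32.4 ≈ 0.401.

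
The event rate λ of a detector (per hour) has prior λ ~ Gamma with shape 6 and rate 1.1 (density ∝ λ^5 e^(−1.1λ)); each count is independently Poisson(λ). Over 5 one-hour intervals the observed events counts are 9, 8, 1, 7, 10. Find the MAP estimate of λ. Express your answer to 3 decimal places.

λ̂_MAP = 6.557

Σxᵢ = 9+8+1+7+10 = 35, with n = 5.
Posterior ∝ λ^5e^(−1.1λ) · λ^35e^(−5λ) = λ^40e^(−6.1λ), i.e. Gamma(shape=41, rate=6.1).
The mode of a Gamma(a, b) with a ≥ 1 (shape–rate) is (a−1)/b = 40/6.1 ≈ 6.557.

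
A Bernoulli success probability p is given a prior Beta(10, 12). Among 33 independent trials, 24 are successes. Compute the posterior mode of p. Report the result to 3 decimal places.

Prior: Beta(10, 12).
Data: 24 successes in 33 trials. The binomial likelihood contributes p^24(1−p)^9, so the posterior is Beta(10+24, 12+9) = Beta(34, 21).
For Beta(a, b) with a, b > 1 the mode is (a−1)/(a+b−2) = 33/53 ≈ 0.623.

p̂_MAP = 0.623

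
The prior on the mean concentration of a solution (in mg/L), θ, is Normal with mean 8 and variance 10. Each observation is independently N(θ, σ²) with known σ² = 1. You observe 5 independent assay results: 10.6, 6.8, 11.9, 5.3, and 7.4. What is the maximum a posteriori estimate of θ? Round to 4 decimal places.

n = 5; x̄ = (10.6 + 6.8 + 11.9 + 5.3 + 7.4)/5 = 42/5 = 8.4.
For a Normal prior and Normal likelihood with known variance, the posterior is Normal; its mode equals its mean, the precision-weighted average.
Prior precision 1/σ₀² = 1/10 = 0.1; data precision n/σ² = 5/1 = 5.
θ̂ = (0.1·8 + 5·8.4) / (0.1 + 5) = 42.8/5.1 = 428/51 ≈ 8.3922.

θ̂_MAP = 8.3922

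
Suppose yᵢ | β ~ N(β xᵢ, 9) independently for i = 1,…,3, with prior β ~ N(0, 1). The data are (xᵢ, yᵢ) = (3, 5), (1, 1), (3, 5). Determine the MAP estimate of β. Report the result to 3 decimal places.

log p(β | y) = −Σ(yᵢ − βxᵢ)²/(2·9) − β²/(2·1) + const.
Setting the derivative to zero: Σxᵢ(yᵢ − βxᵢ)/9 − β/1 = 0, so β = Σxᵢyᵢ / (Σxᵢ² + σ²/τ²).
Σxᵢyᵢ = 3·5 + 1·1 + 3·5 = 31; Σxᵢ² = 19; σ²/τ² = 9.
β̂_MAP = 31 / (19 + 9) = 31/28 ≈ 1.107.

β̂_MAP = 1.107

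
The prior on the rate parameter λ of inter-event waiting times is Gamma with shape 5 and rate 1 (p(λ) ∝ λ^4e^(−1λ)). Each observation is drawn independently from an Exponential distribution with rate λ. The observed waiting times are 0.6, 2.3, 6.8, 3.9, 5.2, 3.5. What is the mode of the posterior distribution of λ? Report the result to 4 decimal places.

The Exponential(rate=λ) likelihood is ∝ λ^n e^(−λΣtᵢ). Here n = 6 and Σtᵢ = 0.6 + 2.3 + 6.8 + 3.9 + 5.2 + 3.5 = 22.3.
Posterior ∝ λ^4e^(−1λ) · λ^6e^(−22.3λ) = λ^10e^(−23.3λ), i.e. Gamma(11, 23.3).
Mode = (a−1)/b = 10/23.3 ≈ 0.4292.

λ̂_MAP = 0.4292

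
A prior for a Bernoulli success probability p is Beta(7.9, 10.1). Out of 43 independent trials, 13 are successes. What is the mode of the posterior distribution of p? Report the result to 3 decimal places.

p̂_MAP = 0.337

Prior: Beta(7.9, 10.1).
Data: 13 successes in 43 trials. The binomial likelihood contributes p^13(1−p)^30, so the posterior is Beta(7.9+13, 10.1+30) = Beta(20.9, 40.1).
For Beta(a, b) with a, b > 1 the mode is (a−1)/(a+b−2) = 19.9/59 ≈ 0.337.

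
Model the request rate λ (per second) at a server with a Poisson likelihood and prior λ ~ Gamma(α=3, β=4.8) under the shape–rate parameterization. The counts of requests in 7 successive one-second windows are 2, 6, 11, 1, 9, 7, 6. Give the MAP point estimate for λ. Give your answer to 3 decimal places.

Σxᵢ = 2+6+11+1+9+7+6 = 42, with n = 7.
Posterior ∝ λ^2e^(−4.8λ) · λ^42e^(−7λ) = λ^44e^(−11.8λ), i.e. Gamma(shape=45, rate=11.8).
The mode of a Gamma(a, b) with a ≥ 1 (shape–rate) is (a−1)/b = 44/11.8 ≈ 3.729.

λ̂_MAP = 3.729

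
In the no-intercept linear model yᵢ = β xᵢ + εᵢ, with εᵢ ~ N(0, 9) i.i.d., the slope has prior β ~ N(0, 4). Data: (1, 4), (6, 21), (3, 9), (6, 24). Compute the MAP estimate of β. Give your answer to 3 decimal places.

log p(β | y) = −Σ(yᵢ − βxᵢ)²/(2·9) − β²/(2·4) + const.
Setting the derivative to zero: Σxᵢ(yᵢ − βxᵢ)/9 − β/4 = 0, so β = Σxᵢyᵢ / (Σxᵢ² + σ²/τ²).
Σxᵢyᵢ = 1·4 + 6·21 + 3·9 + 6·24 = 301; Σxᵢ² = 82; σ²/τ² = 2.25.
β̂_MAP = 301 / (82 + 2.25) = 301/84.25 ≈ 3.573.

β̂_MAP = 3.573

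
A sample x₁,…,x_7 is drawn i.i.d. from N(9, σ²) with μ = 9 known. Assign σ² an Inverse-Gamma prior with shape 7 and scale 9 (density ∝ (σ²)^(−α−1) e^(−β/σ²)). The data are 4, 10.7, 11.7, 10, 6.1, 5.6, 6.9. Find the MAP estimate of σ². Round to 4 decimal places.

Sum of squared deviations about the known mean: SS = (4−9)² + (10.7−9)² + (11.7−9)² + (10−9)² + (6.1−9)² + (5.6−9)² + (6.9−9)² = 60.56.
The Normal likelihood contributes (σ²)^(−n/2) exp(−SS/(2σ²)), so the posterior is Inverse-Gamma(α + n/2, β + SS/2) = Inverse-Gamma(10.5, 39.28).
The mode of Inverse-Gamma(a, b) is b/(a+1) = 39.28/11.5 ≈ 3.4157.

σ̂²_MAP = 3.4157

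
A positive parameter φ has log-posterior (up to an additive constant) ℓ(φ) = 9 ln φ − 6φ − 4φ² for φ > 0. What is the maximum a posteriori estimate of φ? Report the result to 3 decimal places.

ℓ'(φ) = 9/φ − 6 − 8φ. Setting this to zero and multiplying by φ: 8φ² + 6φ − 9 = 0.
φ = (−6 + √(6² + 4·8·9)) / (2·8) = (−6 + √324) / 16 = (−6 + 18)/16 = 3/4.
ℓ''(φ) = −9/φ² − 8 < 0, confirming a maximum.

φ̂_MAP = 0.750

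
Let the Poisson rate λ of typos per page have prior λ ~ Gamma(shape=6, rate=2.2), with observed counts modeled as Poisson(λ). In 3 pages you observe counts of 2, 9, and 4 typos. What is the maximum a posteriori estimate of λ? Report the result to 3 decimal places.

λ̂_MAP = 3.846

Σxᵢ = 2+9+4 = 15, with n = 3.
Posterior ∝ λ^5e^(−2.2λ) · λ^15e^(−3λ) = λ^20e^(−5.2λ), i.e. Gamma(shape=21, rate=5.2).
The mode of a Gamma(a, b) with a ≥ 1 (shape–rate) is (a−1)/b = 20/5.2 ≈ 3.846.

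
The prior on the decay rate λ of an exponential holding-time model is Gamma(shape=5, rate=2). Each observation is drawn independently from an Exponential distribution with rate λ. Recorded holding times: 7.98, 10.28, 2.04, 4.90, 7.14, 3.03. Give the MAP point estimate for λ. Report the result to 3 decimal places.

The Exponential(rate=λ) likelihood is ∝ λ^n e^(−λΣtᵢ). Here n = 6 and Σtᵢ = 7.98 + 10.28 + 2.04 + 4.90 + 7.14 + 3.03 = 35.37.
Posterior ∝ λ^4e^(−2λ) · λ^6e^(−35.37λ) = λ^10e^(−37.37λ), i.e. Gamma(11, 37.37).
Mode = (a−1)/b = 10/37.37 ≈ 0.268.

λ̂_MAP = 0.268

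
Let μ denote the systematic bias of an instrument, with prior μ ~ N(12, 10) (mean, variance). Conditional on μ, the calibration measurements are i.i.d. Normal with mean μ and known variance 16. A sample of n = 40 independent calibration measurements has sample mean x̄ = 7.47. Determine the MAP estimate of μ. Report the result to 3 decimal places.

n = 40, x̄ = 7.47.
For a Normal prior and Normal likelihood with known variance, the posterior is Normal; its mode equals its mean, the precision-weighted average.
Prior precision 1/σ₀² = 1/10 = 0.1; data precision n/σ² = 40/16 = 2.5.
μ̂ = (0.1·12 + 2.5·7.47) / (0.1 + 2.5) = 19.875/2.6 = 795/104 ≈ 7.644.

μ̂_MAP = 7.644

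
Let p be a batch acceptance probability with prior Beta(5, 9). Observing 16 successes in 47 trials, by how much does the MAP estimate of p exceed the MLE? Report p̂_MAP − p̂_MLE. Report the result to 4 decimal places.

MAP − MLE = -0.0014

Posterior is Beta(21, 40); MAP = (21−1)/(61−2) = 20/59 ≈ 0.33898.
MLE ignores the prior: p̂_MLE = k/n = 16/47 ≈ 0.34043.
Difference = 20/59 − 16/47 = -4/2773 ≈ -0.0014.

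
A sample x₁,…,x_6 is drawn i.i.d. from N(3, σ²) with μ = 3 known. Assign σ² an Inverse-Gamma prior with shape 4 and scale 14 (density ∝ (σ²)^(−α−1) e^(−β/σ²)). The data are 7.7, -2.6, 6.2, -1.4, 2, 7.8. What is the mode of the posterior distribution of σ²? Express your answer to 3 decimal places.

σ̂²_MAP = 8.443

Sum of squared deviations about the known mean: SS = (7.7−3)² + (-2.6−3)² + (6.2−3)² + (-1.4−3)² + (2−3)² + (7.8−3)² = 107.09.
The Normal likelihood contributes (σ²)^(−n/2) exp(−SS/(2σ²)), so the posterior is Inverse-Gamma(α + n/2, β + SS/2) = Inverse-Gamma(7, 67.545).
The mode of Inverse-Gamma(a, b) is b/(a+1) = 67.545/8 ≈ 8.443.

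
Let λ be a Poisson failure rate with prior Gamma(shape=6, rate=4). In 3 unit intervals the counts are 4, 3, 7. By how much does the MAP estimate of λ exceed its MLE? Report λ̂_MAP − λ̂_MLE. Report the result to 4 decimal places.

MAP − MLE = -1.9524

Σxᵢ = 14. Posterior is Gamma(20, 7); MAP = (20−1)/7 = 19/7 ≈ 2.71429.
MLE = x̄ = 14/3 ≈ 4.66667.
Difference = 19/7 − 14/3 = -41/21 ≈ -1.9524.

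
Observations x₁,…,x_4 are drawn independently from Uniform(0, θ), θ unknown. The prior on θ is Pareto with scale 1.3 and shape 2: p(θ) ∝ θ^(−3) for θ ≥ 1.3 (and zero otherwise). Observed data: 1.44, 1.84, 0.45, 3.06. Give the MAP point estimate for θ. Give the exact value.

The Uniform(0, θ) likelihood is θ^(−n) for θ ≥ max(xᵢ), zero otherwise. Here max(xᵢ) = 3.06.
Posterior ∝ θ^(−3) · θ^(−4) = θ^(−7) on θ ≥ max(1.3, 3.06) = 3.06.
This density is strictly decreasing in θ, so the posterior mode lies at the lower boundary of the support.

θ̂_MAP = 3.06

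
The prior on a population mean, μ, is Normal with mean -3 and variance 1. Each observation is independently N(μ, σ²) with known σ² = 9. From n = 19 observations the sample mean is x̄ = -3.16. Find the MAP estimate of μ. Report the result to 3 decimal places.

n = 19, x̄ = -3.16.
For a Normal prior and Normal likelihood with known variance, the posterior is Normal; its mode equals its mean, the precision-weighted average.
Prior precision 1/σ₀² = 1/1 = 1; data precision n/σ² = 19/9.
μ̂ = (1·(-3) + (19/9)·(-3.16)) / (1 + 19/9) = (-2176/225)/(28/9) = -544/175 ≈ -3.109.

μ̂_MAP = -3.109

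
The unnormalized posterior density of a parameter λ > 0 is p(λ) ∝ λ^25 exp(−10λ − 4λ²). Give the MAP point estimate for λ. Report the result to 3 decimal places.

λ̂_MAP = 1.250

ℓ'(λ) = 25/λ − 10 − 8λ. Setting this to zero and multiplying by λ: 8λ² + 10λ − 25 = 0.
λ = (−10 + √(10² + 4·8·25)) / (2·8) = (−10 + √900) / 16 = (−10 + 30)/16 = 5/4.
ℓ''(λ) = −25/λ² − 8 < 0, confirming a maximum.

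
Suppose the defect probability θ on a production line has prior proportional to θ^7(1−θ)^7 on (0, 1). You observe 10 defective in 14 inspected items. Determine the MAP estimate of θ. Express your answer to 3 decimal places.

θ̂_MAP = 0.607

The prior density ∝ θ^7(1−θ)^7 is the kernel of Beta(8, 8).
Data: 10 successes in 14 trials. The binomial likelihood contributes θ^10(1−θ)^4, so the posterior is Beta(8+10, 8+4) = Beta(18, 12).
For Beta(a, b) with a, b > 1 the mode is (a−1)/(a+b−2) = 17/28 ≈ 0.607.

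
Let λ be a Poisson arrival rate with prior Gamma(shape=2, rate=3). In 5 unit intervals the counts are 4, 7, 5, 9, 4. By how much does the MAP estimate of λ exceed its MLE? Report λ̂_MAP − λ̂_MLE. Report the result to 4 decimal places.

Σxᵢ = 29. Posterior is Gamma(31, 8); MAP = (31−1)/8 = 30/8 ≈ 3.75000.
MLE = x̄ = 29/5 ≈ 5.80000.
Difference = 30/8 − 29/5 = -41/20 ≈ -2.0500.

MAP − MLE = -2.0500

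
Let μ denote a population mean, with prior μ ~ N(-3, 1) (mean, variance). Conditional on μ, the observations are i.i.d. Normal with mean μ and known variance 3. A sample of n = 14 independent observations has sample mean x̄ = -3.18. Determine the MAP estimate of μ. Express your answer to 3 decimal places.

μ̂_MAP = -3.148

n = 14, x̄ = -3.18.
For a Normal prior and Normal likelihood with known variance, the posterior is Normal; its mode equals its mean, the precision-weighted average.
Prior precision 1/σ₀² = 1/1 = 1; data precision n/σ² = 14/3.
μ̂ = (1·(-3) + (14/3)·(-3.18)) / (1 + 14/3) = (-17.84)/(17/3) = -1338/425 ≈ -3.148.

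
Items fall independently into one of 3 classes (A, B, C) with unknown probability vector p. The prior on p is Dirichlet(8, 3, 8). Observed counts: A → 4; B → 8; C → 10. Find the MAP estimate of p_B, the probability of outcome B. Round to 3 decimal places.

MAP estimate of p_B = 0.263

The posterior is Dirichlet(αᵢ + nᵢ) = Dirichlet(12, 11, 18).
For a Dirichlet(a₁,…,a_K) with all aᵢ > 1, the mode has j-th component (aⱼ − 1)/(Σaᵢ − K).
Here Σaᵢ = 41 and K = 3, so p_B = (11 − 1)/(41 − 3) = 10/38 ≈ 0.263.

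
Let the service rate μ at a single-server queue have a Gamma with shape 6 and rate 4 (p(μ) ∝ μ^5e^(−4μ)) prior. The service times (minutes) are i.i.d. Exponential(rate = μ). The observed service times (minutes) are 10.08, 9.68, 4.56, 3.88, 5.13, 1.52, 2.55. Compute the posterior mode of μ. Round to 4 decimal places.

The Exponential(rate=μ) likelihood is ∝ μ^n e^(−μΣtᵢ). Here n = 7 and Σtᵢ = 10.08 + 9.68 + 4.56 + 3.88 + 5.13 + 1.52 + 2.55 = 37.40.
Posterior ∝ μ^5e^(−4μ) · μ^7e^(−37.40μ) = μ^12e^(−41.40μ), i.e. Gamma(13, 41.40).
Mode = (a−1)/b = 12/41.40 ≈ 0.2899.

μ̂_MAP = 0.2899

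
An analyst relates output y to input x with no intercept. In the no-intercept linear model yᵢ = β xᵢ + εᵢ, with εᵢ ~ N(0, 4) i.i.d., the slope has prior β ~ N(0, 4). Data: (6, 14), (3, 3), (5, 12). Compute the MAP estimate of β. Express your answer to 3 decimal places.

β̂_MAP = 2.155

log p(β | y) = −Σ(yᵢ − βxᵢ)²/(2·4) − β²/(2·4) + const.
Setting the derivative to zero: Σxᵢ(yᵢ − βxᵢ)/4 − β/4 = 0, so β = Σxᵢyᵢ / (Σxᵢ² + σ²/τ²).
Σxᵢyᵢ = 6·14 + 3·3 + 5·12 = 153; Σxᵢ² = 70; σ²/τ² = 1.
β̂_MAP = 153 / (70 + 1) = 153/71 ≈ 2.155.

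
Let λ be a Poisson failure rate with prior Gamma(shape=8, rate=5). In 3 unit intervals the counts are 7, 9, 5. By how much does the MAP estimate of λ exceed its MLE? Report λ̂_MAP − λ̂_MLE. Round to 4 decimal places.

MAP − MLE = -3.5000

Σxᵢ = 21. Posterior is Gamma(29, 8); MAP = (29−1)/8 = 28/8 ≈ 3.50000.
MLE = x̄ = 21/3 ≈ 7.00000.
Difference = 28/8 − 21/3 = -7/2 ≈ -3.5000.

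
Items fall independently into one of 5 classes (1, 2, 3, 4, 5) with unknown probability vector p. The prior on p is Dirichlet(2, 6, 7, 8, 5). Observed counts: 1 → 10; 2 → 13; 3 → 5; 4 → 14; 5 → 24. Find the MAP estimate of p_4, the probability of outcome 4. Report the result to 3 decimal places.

MAP estimate: 0.236

The posterior is Dirichlet(αᵢ + nᵢ) = Dirichlet(12, 19, 12, 22, 29).
For a Dirichlet(a₁,…,a_K) with all aᵢ > 1, the mode has j-th component (aⱼ − 1)/(Σaᵢ − K).
Here Σaᵢ = 94 and K = 5, so p_4 = (22 − 1)/(94 − 5) = 21/89 ≈ 0.236.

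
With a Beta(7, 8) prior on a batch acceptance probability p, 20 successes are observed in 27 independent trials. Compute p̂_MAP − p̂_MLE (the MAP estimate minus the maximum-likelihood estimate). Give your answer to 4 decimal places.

Posterior is Beta(27, 15); MAP = (27−1)/(42−2) = 26/40 ≈ 0.65000.
MLE ignores the prior: p̂_MLE = k/n = 20/27 ≈ 0.74074.
Difference = 26/40 − 20/27 = -49/540 ≈ -0.0907.

MAP − MLE = -0.0907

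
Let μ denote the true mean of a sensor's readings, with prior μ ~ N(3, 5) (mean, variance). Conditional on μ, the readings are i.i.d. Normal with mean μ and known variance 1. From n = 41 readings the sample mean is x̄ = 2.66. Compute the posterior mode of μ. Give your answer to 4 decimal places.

n = 41, x̄ = 2.66.
For a Normal prior and Normal likelihood with known variance, the posterior is Normal; its mode equals its mean, the precision-weighted average.
Prior precision 1/σ₀² = 1/5 = 0.2; data precision n/σ² = 41/1 = 41.
μ̂ = (0.2·3 + 41·2.66) / (0.2 + 41) = 109.66/41.2 = 5483/2060 ≈ 2.6617.

μ̂_MAP = 2.6617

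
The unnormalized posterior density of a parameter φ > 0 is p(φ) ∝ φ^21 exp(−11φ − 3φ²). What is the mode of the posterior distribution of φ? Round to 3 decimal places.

ℓ'(φ) = 21/φ − 11 − 6φ. Setting this to zero and multiplying by φ: 6φ² + 11φ − 21 = 0.
φ = (−11 + √(11² + 4·6·21)) / (2·6) = (−11 + √625) / 12 = (−11 + 25)/12 = 7/6.
ℓ''(φ) = −21/φ² − 6 < 0, confirming a maximum.

φ̂_MAP = 1.167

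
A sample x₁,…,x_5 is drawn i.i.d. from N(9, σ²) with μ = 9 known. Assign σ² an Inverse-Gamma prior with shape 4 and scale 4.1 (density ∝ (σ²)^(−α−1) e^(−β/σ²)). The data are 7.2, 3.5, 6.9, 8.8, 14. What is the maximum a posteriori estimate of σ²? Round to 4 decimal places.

Sum of squared deviations about the known mean: SS = (7.2−9)² + (3.5−9)² + (6.9−9)² + (8.8−9)² + (14−9)² = 62.94.
The Normal likelihood contributes (σ²)^(−n/2) exp(−SS/(2σ²)), so the posterior is Inverse-Gamma(α + n/2, β + SS/2) = Inverse-Gamma(6.5, 35.57).
The mode of Inverse-Gamma(a, b) is b/(a+1) = 35.57/7.5 ≈ 4.7427.

σ̂²_MAP = 4.7427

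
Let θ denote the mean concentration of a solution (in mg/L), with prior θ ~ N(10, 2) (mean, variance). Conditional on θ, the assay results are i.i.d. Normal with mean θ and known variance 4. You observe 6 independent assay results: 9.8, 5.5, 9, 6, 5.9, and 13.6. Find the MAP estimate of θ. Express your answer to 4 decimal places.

n = 6; x̄ = (9.8 + 5.5 + 9 + 6 + 5.9 + 13.6)/6 = 49.8/6 = 8.3.
For a Normal prior and Normal likelihood with known variance, the posterior is Normal; its mode equals its mean, the precision-weighted average.
Prior precision 1/σ₀² = 1/2 = 0.5; data precision n/σ² = 6/4 = 1.5.
θ̂ = (0.5·10 + 1.5·8.3) / (0.5 + 1.5) = 17.45/2 = 8.7250.

θ̂_MAP = 8.7250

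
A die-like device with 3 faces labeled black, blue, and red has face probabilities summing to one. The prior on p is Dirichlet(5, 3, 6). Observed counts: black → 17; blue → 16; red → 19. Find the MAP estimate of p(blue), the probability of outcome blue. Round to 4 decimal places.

The posterior is Dirichlet(αᵢ + nᵢ) = Dirichlet(22, 19, 25).
For a Dirichlet(a₁,…,a_K) with all aᵢ > 1, the mode has j-th component (aⱼ − 1)/(Σaᵢ − K).
Here Σaᵢ = 66 and K = 3, so p(blue) = (19 − 1)/(66 − 3) = 18/63 ≈ 0.2857.

MAP estimate of p(blue) = 0.2857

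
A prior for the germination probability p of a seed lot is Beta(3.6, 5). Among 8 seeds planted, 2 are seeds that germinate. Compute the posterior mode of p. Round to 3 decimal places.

Prior: Beta(3.6, 5).
Data: 2 successes in 8 trials. The binomial likelihood contributes p^2(1−p)^6, so the posterior is Beta(3.6+2, 5+6) = Beta(5.6, 11).
For Beta(a, b) with a, b > 1 the mode is (a−1)/(a+b−2) = 4.6/14.6 ≈ 0.315.

p̂_MAP = 0.315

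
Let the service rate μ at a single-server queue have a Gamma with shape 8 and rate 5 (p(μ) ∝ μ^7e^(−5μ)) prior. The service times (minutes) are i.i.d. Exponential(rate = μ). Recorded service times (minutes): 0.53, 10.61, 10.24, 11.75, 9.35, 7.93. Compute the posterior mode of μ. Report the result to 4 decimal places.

μ̂_MAP = 0.2346

The Exponential(rate=μ) likelihood is ∝ μ^n e^(−μΣtᵢ). Here n = 6 and Σtᵢ = 0.53 + 10.61 + 10.24 + 11.75 + 9.35 + 7.93 = 50.41.
Posterior ∝ μ^7e^(−5μ) · μ^6e^(−50.41μ) = μ^13e^(−55.41μ), i.e. Gamma(14, 55.41).
Mode = (a−1)/b = 13/55.41 ≈ 0.2346.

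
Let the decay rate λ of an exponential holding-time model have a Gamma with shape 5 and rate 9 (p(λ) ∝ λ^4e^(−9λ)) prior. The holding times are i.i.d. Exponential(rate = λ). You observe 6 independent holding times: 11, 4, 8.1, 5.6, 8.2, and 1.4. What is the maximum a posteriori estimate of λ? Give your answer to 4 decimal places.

λ̂_MAP = 0.2114

The Exponential(rate=λ) likelihood is ∝ λ^n e^(−λΣtᵢ). Here n = 6 and Σtᵢ = 11 + 4 + 8.1 + 5.6 + 8.2 + 1.4 = 38.3.
Posterior ∝ λ^4e^(−9λ) · λ^6e^(−38.3λ) = λ^10e^(−47.3λ), i.e. Gamma(11, 47.3).
Mode = (a−1)/b = 10/47.3 ≈ 0.2114.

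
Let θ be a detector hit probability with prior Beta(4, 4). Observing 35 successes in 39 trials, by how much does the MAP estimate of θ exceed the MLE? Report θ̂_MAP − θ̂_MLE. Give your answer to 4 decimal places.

MAP − MLE = -0.0530

Posterior is Beta(39, 8); MAP = (39−1)/(47−2) = 38/45 ≈ 0.84444.
MLE ignores the prior: θ̂_MLE = k/n = 35/39 ≈ 0.89744.
Difference = 38/45 − 35/39 = -31/585 ≈ -0.0530.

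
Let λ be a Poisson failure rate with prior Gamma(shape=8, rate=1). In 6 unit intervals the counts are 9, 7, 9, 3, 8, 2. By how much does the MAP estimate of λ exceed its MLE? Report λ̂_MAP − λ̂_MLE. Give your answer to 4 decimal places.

MAP − MLE = 0.0952

Σxᵢ = 38. Posterior is Gamma(46, 7); MAP = (46−1)/7 = 45/7 ≈ 6.42857.
MLE = x̄ = 38/6 ≈ 6.33333.
Difference = 45/7 − 38/6 = 2/21 ≈ 0.0952.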